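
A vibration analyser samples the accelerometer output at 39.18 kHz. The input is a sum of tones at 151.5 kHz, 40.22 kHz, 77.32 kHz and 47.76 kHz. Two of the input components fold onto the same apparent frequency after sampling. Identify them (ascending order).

40.22 kHz, 77.32 kHz

fs/2 = 19.59 kHz.
151.5 kHz mod fs = 33.96 kHz.
33.96 kHz > fs/2 = 19.59 kHz, folds to fs − 33.96 kHz = 5.22 kHz.
40.22 kHz mod fs = 1.04 kHz.
1.04 kHz ≤ fs/2 = 19.59 kHz, appears at 1.04 kHz.
77.32 kHz mod fs = 38.14 kHz.
38.14 kHz > fs/2 = 19.59 kHz, folds to fs − 38.14 kHz = 1.04 kHz.
47.76 kHz mod fs = 8.58 kHz.
8.58 kHz ≤ fs/2 = 19.59 kHz, appears at 8.58 kHz.
40.22 kHz and 77.32 kHz both map to 1.04 kHz.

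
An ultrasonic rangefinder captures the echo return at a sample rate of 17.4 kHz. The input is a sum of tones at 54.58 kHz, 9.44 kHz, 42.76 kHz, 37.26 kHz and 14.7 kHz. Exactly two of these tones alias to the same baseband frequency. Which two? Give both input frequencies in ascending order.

9.44 kHz, 42.76 kHz

fs/2 = 8.7 kHz.
54.58 kHz mod fs = 2.38 kHz.
2.38 kHz ≤ fs/2 = 8.7 kHz, appears at 2.38 kHz.
9.44 kHz > fs/2 = 8.7 kHz, folds to fs − 9.44 kHz = 7.96 kHz.
42.76 kHz mod fs = 7.96 kHz.
7.96 kHz ≤ fs/2 = 8.7 kHz, appears at 7.96 kHz.
37.26 kHz mod fs = 2.46 kHz.
2.46 kHz ≤ fs/2 = 8.7 kHz, appears at 2.46 kHz.
14.7 kHz > fs/2 = 8.7 kHz, folds to fs − 14.7 kHz = 2.7 kHz.
9.44 kHz and 42.76 kHz both map to 7.96 kHz.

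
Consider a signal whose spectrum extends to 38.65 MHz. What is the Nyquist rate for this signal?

77.3 MHz

Nyquist rate = 2 × 38.65 MHz = 77.3 MHz.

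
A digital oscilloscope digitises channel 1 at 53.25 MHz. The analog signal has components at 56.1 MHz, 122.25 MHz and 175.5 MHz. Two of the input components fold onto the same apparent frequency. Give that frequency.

15.75 MHz

fs/2 = 26.625 MHz.
56.1 MHz mod fs = 2.85 MHz.
2.85 MHz ≤ fs/2 = 26.625 MHz, appears at 2.85 MHz.
122.25 MHz mod fs = 15.75 MHz.
15.75 MHz ≤ fs/2 = 26.625 MHz, appears at 15.75 MHz.
175.5 MHz mod fs = 15.75 MHz.
15.75 MHz ≤ fs/2 = 26.625 MHz, appears at 15.75 MHz.
122.25 MHz and 175.5 MHz both map to 15.75 MHz.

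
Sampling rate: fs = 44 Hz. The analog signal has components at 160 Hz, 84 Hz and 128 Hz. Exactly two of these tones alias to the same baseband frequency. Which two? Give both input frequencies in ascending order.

fs/2 = 22 Hz.
160 Hz mod fs = 28 Hz.
28 Hz > fs/2 = 22 Hz, folds to fs − 28 Hz = 16 Hz.
84 Hz mod fs = 40 Hz.
40 Hz > fs/2 = 22 Hz, folds to fs − 40 Hz = 4 Hz.
128 Hz mod fs = 40 Hz.
40 Hz > fs/2 = 22 Hz, folds to fs − 40 Hz = 4 Hz.
84 Hz and 128 Hz both map to 4 Hz.

84 Hz, 128 Hz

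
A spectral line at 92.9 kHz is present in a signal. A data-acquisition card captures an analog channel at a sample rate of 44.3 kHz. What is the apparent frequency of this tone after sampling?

4.3 kHz

92.9 kHz mod fs = 4.3 kHz.
4.3 kHz ≤ fs/2 = 22.15 kHz, appears at 4.3 kHz.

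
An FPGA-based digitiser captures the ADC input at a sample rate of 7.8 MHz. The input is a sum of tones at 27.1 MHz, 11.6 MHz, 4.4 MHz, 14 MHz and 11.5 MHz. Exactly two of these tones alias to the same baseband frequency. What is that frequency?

fs/2 = 3.9 MHz.
27.1 MHz mod fs = 3.7 MHz.
3.7 MHz ≤ fs/2 = 3.9 MHz, appears at 3.7 MHz.
11.6 MHz mod fs = 3.8 MHz.
3.8 MHz ≤ fs/2 = 3.9 MHz, appears at 3.8 MHz.
4.4 MHz > fs/2 = 3.9 MHz, folds to fs − 4.4 MHz = 3.4 MHz.
14 MHz mod fs = 6.2 MHz.
6.2 MHz > fs/2 = 3.9 MHz, folds to fs − 6.2 MHz = 1.6 MHz.
11.5 MHz mod fs = 3.7 MHz.
3.7 MHz ≤ fs/2 = 3.9 MHz, appears at 3.7 MHz.
11.5 MHz and 27.1 MHz both map to 3.7 MHz.

3.7 MHz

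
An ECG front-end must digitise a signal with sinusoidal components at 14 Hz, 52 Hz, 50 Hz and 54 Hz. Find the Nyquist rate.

108 Hz

Highest-frequency component: 54 Hz.
Nyquist rate = 2 × 54 Hz = 108 Hz.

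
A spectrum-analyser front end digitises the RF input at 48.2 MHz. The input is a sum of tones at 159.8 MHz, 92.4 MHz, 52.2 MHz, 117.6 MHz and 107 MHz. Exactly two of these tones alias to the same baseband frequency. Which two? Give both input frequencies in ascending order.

52.2 MHz, 92.4 MHz

fs/2 = 24.1 MHz.
159.8 MHz mod fs = 15.2 MHz.
15.2 MHz ≤ fs/2 = 24.1 MHz, appears at 15.2 MHz.
92.4 MHz mod fs = 44.2 MHz.
44.2 MHz > fs/2 = 24.1 MHz, folds to fs − 44.2 MHz = 4 MHz.
52.2 MHz mod fs = 4 MHz.
4 MHz ≤ fs/2 = 24.1 MHz, appears at 4 MHz.
117.6 MHz mod fs = 21.2 MHz.
21.2 MHz ≤ fs/2 = 24.1 MHz, appears at 21.2 MHz.
107 MHz mod fs = 10.6 MHz.
10.6 MHz ≤ fs/2 = 24.1 MHz, appears at 10.6 MHz.
52.2 MHz and 92.4 MHz both map to 4 MHz.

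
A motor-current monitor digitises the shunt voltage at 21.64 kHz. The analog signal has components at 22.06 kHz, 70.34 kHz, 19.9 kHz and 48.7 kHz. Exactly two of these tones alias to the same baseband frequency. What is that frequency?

5.42 kHz

fs/2 = 10.82 kHz.
22.06 kHz mod fs = 0.42 kHz.
0.42 kHz ≤ fs/2 = 10.82 kHz, appears at 0.42 kHz.
70.34 kHz mod fs = 5.42 kHz.
5.42 kHz ≤ fs/2 = 10.82 kHz, appears at 5.42 kHz.
19.9 kHz > fs/2 = 10.82 kHz, folds to fs − 19.9 kHz = 1.74 kHz.
48.7 kHz mod fs = 5.42 kHz.
5.42 kHz ≤ fs/2 = 10.82 kHz, appears at 5.42 kHz.
48.7 kHz and 70.34 kHz both map to 5.42 kHz.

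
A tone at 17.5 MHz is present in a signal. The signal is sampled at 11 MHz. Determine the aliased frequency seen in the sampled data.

4.5 MHz

17.5 MHz mod fs = 6.5 MHz.
6.5 MHz > fs/2 = 5.5 MHz, folds to fs − 6.5 MHz = 4.5 MHz.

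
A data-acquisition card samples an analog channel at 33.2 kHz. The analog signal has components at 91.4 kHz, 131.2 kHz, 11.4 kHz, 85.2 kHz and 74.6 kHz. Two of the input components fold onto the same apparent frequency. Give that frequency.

fs/2 = 16.6 kHz.
91.4 kHz mod fs = 25 kHz.
25 kHz > fs/2 = 16.6 kHz, folds to fs − 25 kHz = 8.2 kHz.
131.2 kHz mod fs = 31.6 kHz.
31.6 kHz > fs/2 = 16.6 kHz, folds to fs − 31.6 kHz = 1.6 kHz.
11.4 kHz ≤ fs/2 = 16.6 kHz, passes unchanged.
85.2 kHz mod fs = 18.8 kHz.
18.8 kHz > fs/2 = 16.6 kHz, folds to fs − 18.8 kHz = 14.4 kHz.
74.6 kHz mod fs = 8.2 kHz.
8.2 kHz ≤ fs/2 = 16.6 kHz, appears at 8.2 kHz.
74.6 kHz and 91.4 kHz both map to 8.2 kHz.

8.2 kHz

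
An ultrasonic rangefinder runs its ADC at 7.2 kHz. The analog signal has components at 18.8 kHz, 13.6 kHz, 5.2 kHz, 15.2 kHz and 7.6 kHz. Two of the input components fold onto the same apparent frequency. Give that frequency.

fs/2 = 3.6 kHz.
18.8 kHz mod fs = 4.4 kHz.
4.4 kHz > fs/2 = 3.6 kHz, folds to fs − 4.4 kHz = 2.8 kHz.
13.6 kHz mod fs = 6.4 kHz.
6.4 kHz > fs/2 = 3.6 kHz, folds to fs − 6.4 kHz = 0.8 kHz.
5.2 kHz > fs/2 = 3.6 kHz, folds to fs − 5.2 kHz = 2 kHz.
15.2 kHz mod fs = 0.8 kHz.
0.8 kHz ≤ fs/2 = 3.6 kHz, appears at 0.8 kHz.
7.6 kHz mod fs = 0.4 kHz.
0.4 kHz ≤ fs/2 = 3.6 kHz, appears at 0.4 kHz.
13.6 kHz and 15.2 kHz both map to 0.8 kHz.

0.8 kHz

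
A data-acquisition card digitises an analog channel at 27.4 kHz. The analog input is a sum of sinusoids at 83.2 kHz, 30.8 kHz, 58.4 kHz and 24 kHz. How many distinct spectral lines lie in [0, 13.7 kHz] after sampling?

3

fs/2 = 13.7 kHz.
83.2 kHz mod fs = 1 kHz.
1 kHz ≤ fs/2 = 13.7 kHz, appears at 1 kHz.
30.8 kHz mod fs = 3.4 kHz.
3.4 kHz ≤ fs/2 = 13.7 kHz, appears at 3.4 kHz.
58.4 kHz mod fs = 3.6 kHz.
3.6 kHz ≤ fs/2 = 13.7 kHz, appears at 3.6 kHz.
24 kHz > fs/2 = 13.7 kHz, folds to fs − 24 kHz = 3.4 kHz.
Distinct values: {1 kHz, 3.4 kHz, 3.6 kHz} → 3.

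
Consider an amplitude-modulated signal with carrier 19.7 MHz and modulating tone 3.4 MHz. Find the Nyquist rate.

AM sidebands sit at fc ± fm = 16.3 MHz and 23.1 MHz.
Highest-frequency component: 23.1 MHz.
Nyquist rate = 2 × 23.1 MHz = 46.2 MHz.

46.2 MHz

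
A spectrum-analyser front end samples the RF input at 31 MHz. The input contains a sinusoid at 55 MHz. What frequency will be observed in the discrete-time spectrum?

7 MHz

55 MHz mod fs = 24 MHz.
24 MHz > fs/2 = 15.5 MHz, folds to fs − 24 MHz = 7 MHz.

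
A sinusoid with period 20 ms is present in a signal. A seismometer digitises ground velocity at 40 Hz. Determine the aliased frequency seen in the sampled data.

10 Hz

T = 20 ms → f = 1/T = 50 Hz.
50 Hz mod fs = 10 Hz.
10 Hz ≤ fs/2 = 20 Hz, appears at 10 Hz.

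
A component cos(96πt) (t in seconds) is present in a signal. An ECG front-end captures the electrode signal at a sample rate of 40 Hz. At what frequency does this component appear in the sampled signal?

8 Hz

ω = 96π rad/s → f = ω/(2π) = 48 Hz.
48 Hz mod fs = 8 Hz.
8 Hz ≤ fs/2 = 20 Hz, appears at 8 Hz.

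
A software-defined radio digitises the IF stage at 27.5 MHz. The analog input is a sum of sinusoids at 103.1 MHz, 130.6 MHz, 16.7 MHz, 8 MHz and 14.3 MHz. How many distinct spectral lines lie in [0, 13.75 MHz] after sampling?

4

fs/2 = 13.75 MHz.
103.1 MHz mod fs = 20.6 MHz.
20.6 MHz > fs/2 = 13.75 MHz, folds to fs − 20.6 MHz = 6.9 MHz.
130.6 MHz mod fs = 20.6 MHz.
20.6 MHz > fs/2 = 13.75 MHz, folds to fs − 20.6 MHz = 6.9 MHz.
16.7 MHz > fs/2 = 13.75 MHz, folds to fs − 16.7 MHz = 10.8 MHz.
8 MHz ≤ fs/2 = 13.75 MHz, passes unchanged.
14.3 MHz > fs/2 = 13.75 MHz, folds to fs − 14.3 MHz = 13.2 MHz.
Distinct values: {6.9 MHz, 8 MHz, 10.8 MHz, 13.2 MHz} → 4.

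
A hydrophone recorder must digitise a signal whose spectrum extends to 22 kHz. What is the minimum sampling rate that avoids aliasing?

44 kHz

Nyquist rate = 2 × 22 kHz = 44 kHz.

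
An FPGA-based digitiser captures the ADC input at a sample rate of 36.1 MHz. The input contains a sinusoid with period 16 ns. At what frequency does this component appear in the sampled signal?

9.7 MHz

T = 16 ns → f = 1/T = 62.5 MHz.
62.5 MHz mod fs = 26.4 MHz.
26.4 MHz > fs/2 = 18.05 MHz, folds to fs − 26.4 MHz = 9.7 MHz.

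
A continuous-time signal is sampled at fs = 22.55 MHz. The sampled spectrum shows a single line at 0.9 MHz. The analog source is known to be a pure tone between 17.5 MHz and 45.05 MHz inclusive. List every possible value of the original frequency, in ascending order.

Frequencies that alias to 0.9 MHz are k·fs ± 0.9 MHz for integer k ≥ 0.
k=0: 0.9 MHz.
k=1: 21.65 MHz, 23.45 MHz.
k=2: 44.2 MHz, 46 MHz.
k=3: 66.75 MHz, 68.55 MHz.
Within [17.5 MHz, 45.05 MHz]: 21.65 MHz, 23.45 MHz, 44.2 MHz.

21.65 MHz, 23.45 MHz, 44.2 MHz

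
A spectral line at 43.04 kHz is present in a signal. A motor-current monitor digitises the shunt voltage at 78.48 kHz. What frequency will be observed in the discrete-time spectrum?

43.04 kHz > fs/2 = 39.24 kHz, folds to fs − 43.04 kHz = 35.44 kHz.

35.44 kHz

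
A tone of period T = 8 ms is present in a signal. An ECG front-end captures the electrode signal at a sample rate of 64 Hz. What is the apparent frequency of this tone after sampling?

3 Hz

T = 8 ms → f = 1/T = 125 Hz.
125 Hz mod fs = 61 Hz.
61 Hz > fs/2 = 32 Hz, folds to fs − 61 Hz = 3 Hz.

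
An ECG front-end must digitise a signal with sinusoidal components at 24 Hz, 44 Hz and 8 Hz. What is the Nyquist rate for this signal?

88 Hz

Highest-frequency component: 44 Hz.
Nyquist rate = 2 × 44 Hz = 88 Hz.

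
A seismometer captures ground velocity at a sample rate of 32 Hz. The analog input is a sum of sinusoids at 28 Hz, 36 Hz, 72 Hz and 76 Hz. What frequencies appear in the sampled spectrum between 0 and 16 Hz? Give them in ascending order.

4 Hz, 8 Hz, 12 Hz

fs/2 = 16 Hz.
28 Hz > fs/2 = 16 Hz, folds to fs − 28 Hz = 4 Hz.
36 Hz mod fs = 4 Hz.
4 Hz ≤ fs/2 = 16 Hz, appears at 4 Hz.
72 Hz mod fs = 8 Hz.
8 Hz ≤ fs/2 = 16 Hz, appears at 8 Hz.
76 Hz mod fs = 12 Hz.
12 Hz ≤ fs/2 = 16 Hz, appears at 12 Hz.
Distinct values: {4 Hz, 8 Hz, 12 Hz}.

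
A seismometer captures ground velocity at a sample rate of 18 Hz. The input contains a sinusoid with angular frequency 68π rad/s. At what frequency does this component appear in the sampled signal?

2 Hz

ω = 68π rad/s → f = ω/(2π) = 34 Hz.
34 Hz mod fs = 16 Hz.
16 Hz > fs/2 = 9 Hz, folds to fs − 16 Hz = 2 Hz.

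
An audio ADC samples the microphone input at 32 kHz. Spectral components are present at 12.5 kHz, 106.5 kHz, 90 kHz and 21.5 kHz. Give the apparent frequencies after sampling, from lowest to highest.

6 kHz, 10.5 kHz, 12.5 kHz

fs/2 = 16 kHz.
12.5 kHz ≤ fs/2 = 16 kHz, passes unchanged.
106.5 kHz mod fs = 10.5 kHz.
10.5 kHz ≤ fs/2 = 16 kHz, appears at 10.5 kHz.
90 kHz mod fs = 26 kHz.
26 kHz > fs/2 = 16 kHz, folds to fs − 26 kHz = 6 kHz.
21.5 kHz > fs/2 = 16 kHz, folds to fs − 21.5 kHz = 10.5 kHz.
Distinct values: {6 kHz, 10.5 kHz, 12.5 kHz}.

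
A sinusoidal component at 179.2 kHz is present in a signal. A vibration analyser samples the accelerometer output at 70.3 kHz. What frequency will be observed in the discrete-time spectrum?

179.2 kHz mod fs = 38.6 kHz.
38.6 kHz > fs/2 = 35.15 kHz, folds to fs − 38.6 kHz = 31.7 kHz.

31.7 kHz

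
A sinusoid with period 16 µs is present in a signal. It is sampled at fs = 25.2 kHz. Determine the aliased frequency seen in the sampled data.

12.1 kHz

T = 16 µs → f = 1/T = 62.5 kHz.
62.5 kHz mod fs = 12.1 kHz.
12.1 kHz ≤ fs/2 = 12.6 kHz, appears at 12.1 kHz.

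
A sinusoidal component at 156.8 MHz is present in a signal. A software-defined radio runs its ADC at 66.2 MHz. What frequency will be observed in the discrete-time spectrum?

24.4 MHz

156.8 MHz mod fs = 24.4 MHz.
24.4 MHz ≤ fs/2 = 33.1 MHz, appears at 24.4 MHz.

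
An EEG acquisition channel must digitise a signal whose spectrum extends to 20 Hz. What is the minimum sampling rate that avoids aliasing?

40 Hz

Nyquist rate = 2 × 20 Hz = 40 Hz.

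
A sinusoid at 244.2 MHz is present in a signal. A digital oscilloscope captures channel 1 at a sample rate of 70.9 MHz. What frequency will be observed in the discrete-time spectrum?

31.5 MHz

244.2 MHz mod fs = 31.5 MHz.
31.5 MHz ≤ fs/2 = 35.45 MHz, appears at 31.5 MHz.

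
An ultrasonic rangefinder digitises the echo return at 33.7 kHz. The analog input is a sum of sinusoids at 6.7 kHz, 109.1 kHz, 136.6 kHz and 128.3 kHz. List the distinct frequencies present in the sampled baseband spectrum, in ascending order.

1.8 kHz, 6.5 kHz, 6.7 kHz, 8 kHz

fs/2 = 16.85 kHz.
6.7 kHz ≤ fs/2 = 16.85 kHz, passes unchanged.
109.1 kHz mod fs = 8 kHz.
8 kHz ≤ fs/2 = 16.85 kHz, appears at 8 kHz.
136.6 kHz mod fs = 1.8 kHz.
1.8 kHz ≤ fs/2 = 16.85 kHz, appears at 1.8 kHz.
128.3 kHz mod fs = 27.2 kHz.
27.2 kHz > fs/2 = 16.85 kHz, folds to fs − 27.2 kHz = 6.5 kHz.
Distinct values: {1.8 kHz, 6.5 kHz, 6.7 kHz, 8 kHz}.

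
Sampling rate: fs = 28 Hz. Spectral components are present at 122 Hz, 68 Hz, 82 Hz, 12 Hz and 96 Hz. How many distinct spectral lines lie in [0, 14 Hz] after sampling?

fs/2 = 14 Hz.
122 Hz mod fs = 10 Hz.
10 Hz ≤ fs/2 = 14 Hz, appears at 10 Hz.
68 Hz mod fs = 12 Hz.
12 Hz ≤ fs/2 = 14 Hz, appears at 12 Hz.
82 Hz mod fs = 26 Hz.
26 Hz > fs/2 = 14 Hz, folds to fs − 26 Hz = 2 Hz.
12 Hz ≤ fs/2 = 14 Hz, passes unchanged.
96 Hz mod fs = 12 Hz.
12 Hz ≤ fs/2 = 14 Hz, appears at 12 Hz.
Distinct values: {2 Hz, 10 Hz, 12 Hz} → 3.

3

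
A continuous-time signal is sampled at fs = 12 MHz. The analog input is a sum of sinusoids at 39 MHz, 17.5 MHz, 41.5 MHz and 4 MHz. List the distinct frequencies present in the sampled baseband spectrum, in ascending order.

3 MHz, 4 MHz, 5.5 MHz

fs/2 = 6 MHz.
39 MHz mod fs = 3 MHz.
3 MHz ≤ fs/2 = 6 MHz, appears at 3 MHz.
17.5 MHz mod fs = 5.5 MHz.
5.5 MHz ≤ fs/2 = 6 MHz, appears at 5.5 MHz.
41.5 MHz mod fs = 5.5 MHz.
5.5 MHz ≤ fs/2 = 6 MHz, appears at 5.5 MHz.
4 MHz ≤ fs/2 = 6 MHz, passes unchanged.
Distinct values: {3 MHz, 4 MHz, 5.5 MHz}.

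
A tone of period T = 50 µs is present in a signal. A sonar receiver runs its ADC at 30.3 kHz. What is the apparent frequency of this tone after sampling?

T = 50 µs → f = 1/T = 20 kHz.
20 kHz > fs/2 = 15.15 kHz, folds to fs − 20 kHz = 10.3 kHz.

10.3 kHz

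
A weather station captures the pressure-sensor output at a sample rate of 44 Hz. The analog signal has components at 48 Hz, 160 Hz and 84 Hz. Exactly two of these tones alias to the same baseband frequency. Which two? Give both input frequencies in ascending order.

48 Hz, 84 Hz

fs/2 = 22 Hz.
48 Hz mod fs = 4 Hz.
4 Hz ≤ fs/2 = 22 Hz, appears at 4 Hz.
160 Hz mod fs = 28 Hz.
28 Hz > fs/2 = 22 Hz, folds to fs − 28 Hz = 16 Hz.
84 Hz mod fs = 40 Hz.
40 Hz > fs/2 = 22 Hz, folds to fs − 40 Hz = 4 Hz.
48 Hz and 84 Hz both map to 4 Hz.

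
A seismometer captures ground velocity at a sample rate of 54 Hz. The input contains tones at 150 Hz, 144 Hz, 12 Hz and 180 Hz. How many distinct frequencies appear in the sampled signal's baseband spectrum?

fs/2 = 27 Hz.
150 Hz mod fs = 42 Hz.
42 Hz > fs/2 = 27 Hz, folds to fs − 42 Hz = 12 Hz.
144 Hz mod fs = 36 Hz.
36 Hz > fs/2 = 27 Hz, folds to fs − 36 Hz = 18 Hz.
12 Hz ≤ fs/2 = 27 Hz, passes unchanged.
180 Hz mod fs = 18 Hz.
18 Hz ≤ fs/2 = 27 Hz, appears at 18 Hz.
Distinct values: {12 Hz, 18 Hz} → 2.

2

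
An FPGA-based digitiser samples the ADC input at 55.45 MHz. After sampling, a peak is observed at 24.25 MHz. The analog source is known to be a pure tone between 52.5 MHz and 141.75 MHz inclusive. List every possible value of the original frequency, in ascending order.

79.7 MHz, 86.65 MHz, 135.15 MHz

Frequencies that alias to 24.25 MHz are k·fs ± 24.25 MHz for integer k ≥ 0.
k=0: 24.25 MHz.
k=1: 31.2 MHz, 79.7 MHz.
k=2: 86.65 MHz, 135.15 MHz.
k=3: 142.1 MHz, 190.6 MHz.
Within [52.5 MHz, 141.75 MHz]: 79.7 MHz, 86.65 MHz, 135.15 MHz.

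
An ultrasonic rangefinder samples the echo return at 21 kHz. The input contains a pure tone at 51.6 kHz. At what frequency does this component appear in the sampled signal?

9.6 kHz

51.6 kHz mod fs = 9.6 kHz.
9.6 kHz ≤ fs/2 = 10.5 kHz, appears at 9.6 kHz.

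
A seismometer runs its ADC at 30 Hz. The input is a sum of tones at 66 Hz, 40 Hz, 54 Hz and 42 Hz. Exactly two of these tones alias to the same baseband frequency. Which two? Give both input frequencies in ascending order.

54 Hz, 66 Hz

fs/2 = 15 Hz.
66 Hz mod fs = 6 Hz.
6 Hz ≤ fs/2 = 15 Hz, appears at 6 Hz.
40 Hz mod fs = 10 Hz.
10 Hz ≤ fs/2 = 15 Hz, appears at 10 Hz.
54 Hz mod fs = 24 Hz.
24 Hz > fs/2 = 15 Hz, folds to fs − 24 Hz = 6 Hz.
42 Hz mod fs = 12 Hz.
12 Hz ≤ fs/2 = 15 Hz, appears at 12 Hz.
54 Hz and 66 Hz both map to 6 Hz.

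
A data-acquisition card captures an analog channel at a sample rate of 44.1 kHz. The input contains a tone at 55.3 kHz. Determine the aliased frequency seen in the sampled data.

55.3 kHz mod fs = 11.2 kHz.
11.2 kHz ≤ fs/2 = 22.05 kHz, appears at 11.2 kHz.

11.2 kHz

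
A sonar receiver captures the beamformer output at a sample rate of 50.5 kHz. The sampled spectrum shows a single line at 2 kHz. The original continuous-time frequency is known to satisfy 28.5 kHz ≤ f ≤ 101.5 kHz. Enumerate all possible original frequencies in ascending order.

48.5 kHz, 52.5 kHz, 99 kHz

Frequencies that alias to 2 kHz are k·fs ± 2 kHz for integer k ≥ 0.
k=0: 2 kHz.
k=1: 48.5 kHz, 52.5 kHz.
k=2: 99 kHz, 103 kHz.
k=3: 149.5 kHz, 153.5 kHz.
Within [28.5 kHz, 101.5 kHz]: 48.5 kHz, 52.5 kHz, 99 kHz.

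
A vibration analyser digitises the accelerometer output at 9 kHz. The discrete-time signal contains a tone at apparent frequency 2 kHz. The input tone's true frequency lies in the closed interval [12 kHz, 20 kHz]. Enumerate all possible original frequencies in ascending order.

Frequencies that alias to 2 kHz are k·fs ± 2 kHz for integer k ≥ 0.
k=0: 2 kHz.
k=1: 7 kHz, 11 kHz.
k=2: 16 kHz, 20 kHz.
k=3: 25 kHz, 29 kHz.
Within [12 kHz, 20 kHz]: 16 kHz, 20 kHz.

16 kHz, 20 kHz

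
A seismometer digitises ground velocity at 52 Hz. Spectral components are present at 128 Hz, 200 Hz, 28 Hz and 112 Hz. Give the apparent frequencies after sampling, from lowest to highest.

8 Hz, 24 Hz

fs/2 = 26 Hz.
128 Hz mod fs = 24 Hz.
24 Hz ≤ fs/2 = 26 Hz, appears at 24 Hz.
200 Hz mod fs = 44 Hz.
44 Hz > fs/2 = 26 Hz, folds to fs − 44 Hz = 8 Hz.
28 Hz > fs/2 = 26 Hz, folds to fs − 28 Hz = 24 Hz.
112 Hz mod fs = 8 Hz.
8 Hz ≤ fs/2 = 26 Hz, appears at 8 Hz.
Distinct values: {8 Hz, 24 Hz}.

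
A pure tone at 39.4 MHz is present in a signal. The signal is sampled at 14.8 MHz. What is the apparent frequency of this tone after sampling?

39.4 MHz mod fs = 9.8 MHz.
9.8 MHz > fs/2 = 7.4 MHz, folds to fs − 9.8 MHz = 5 MHz.

5 MHz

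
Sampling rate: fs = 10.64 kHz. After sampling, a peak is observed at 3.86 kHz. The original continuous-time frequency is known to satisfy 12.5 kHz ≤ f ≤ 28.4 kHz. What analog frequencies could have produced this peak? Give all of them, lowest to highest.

Frequencies that alias to 3.86 kHz are k·fs ± 3.86 kHz for integer k ≥ 0.
k=0: 3.86 kHz.
k=1: 6.78 kHz, 14.5 kHz.
k=2: 17.42 kHz, 25.14 kHz.
k=3: 28.06 kHz, 35.78 kHz.
k=4: 38.7 kHz, 46.42 kHz.
Within [12.5 kHz, 28.4 kHz]: 14.5 kHz, 17.42 kHz, 25.14 kHz, 28.06 kHz.

14.5 kHz, 17.42 kHz, 25.14 kHz, 28.06 kHz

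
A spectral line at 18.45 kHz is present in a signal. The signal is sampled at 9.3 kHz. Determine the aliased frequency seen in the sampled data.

0.15 kHz

18.45 kHz mod fs = 9.15 kHz.
9.15 kHz > fs/2 = 4.65 kHz, folds to fs − 9.15 kHz = 0.15 kHz.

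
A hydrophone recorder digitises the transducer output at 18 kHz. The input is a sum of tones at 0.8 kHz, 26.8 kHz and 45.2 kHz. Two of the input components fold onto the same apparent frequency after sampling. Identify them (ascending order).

26.8 kHz, 45.2 kHz

fs/2 = 9 kHz.
0.8 kHz ≤ fs/2 = 9 kHz, passes unchanged.
26.8 kHz mod fs = 8.8 kHz.
8.8 kHz ≤ fs/2 = 9 kHz, appears at 8.8 kHz.
45.2 kHz mod fs = 9.2 kHz.
9.2 kHz > fs/2 = 9 kHz, folds to fs − 9.2 kHz = 8.8 kHz.
26.8 kHz and 45.2 kHz both map to 8.8 kHz.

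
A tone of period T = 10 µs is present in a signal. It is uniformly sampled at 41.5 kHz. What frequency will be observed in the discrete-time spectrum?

17 kHz

T = 10 µs → f = 1/T = 100 kHz.
100 kHz mod fs = 17 kHz.
17 kHz ≤ fs/2 = 20.75 kHz, appears at 17 kHz.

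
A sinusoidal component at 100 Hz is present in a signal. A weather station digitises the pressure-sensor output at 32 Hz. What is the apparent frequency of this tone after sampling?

4 Hz

100 Hz mod fs = 4 Hz.
4 Hz ≤ fs/2 = 16 Hz, appears at 4 Hz.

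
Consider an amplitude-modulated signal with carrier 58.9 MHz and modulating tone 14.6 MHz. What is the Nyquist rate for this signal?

AM sidebands sit at fc ± fm = 44.3 MHz and 73.5 MHz.
Highest-frequency component: 73.5 MHz.
Nyquist rate = 2 × 73.5 MHz = 147 MHz.

147 MHz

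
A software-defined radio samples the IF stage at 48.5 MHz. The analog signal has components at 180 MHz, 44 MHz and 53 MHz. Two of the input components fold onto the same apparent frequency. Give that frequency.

fs/2 = 24.25 MHz.
180 MHz mod fs = 34.5 MHz.
34.5 MHz > fs/2 = 24.25 MHz, folds to fs − 34.5 MHz = 14 MHz.
44 MHz > fs/2 = 24.25 MHz, folds to fs − 44 MHz = 4.5 MHz.
53 MHz mod fs = 4.5 MHz.
4.5 MHz ≤ fs/2 = 24.25 MHz, appears at 4.5 MHz.
44 MHz and 53 MHz both map to 4.5 MHz.

4.5 MHz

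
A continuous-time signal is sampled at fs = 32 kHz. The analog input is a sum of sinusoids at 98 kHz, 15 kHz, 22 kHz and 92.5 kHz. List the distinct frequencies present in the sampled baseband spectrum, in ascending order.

fs/2 = 16 kHz.
98 kHz mod fs = 2 kHz.
2 kHz ≤ fs/2 = 16 kHz, appears at 2 kHz.
15 kHz ≤ fs/2 = 16 kHz, passes unchanged.
22 kHz > fs/2 = 16 kHz, folds to fs − 22 kHz = 10 kHz.
92.5 kHz mod fs = 28.5 kHz.
28.5 kHz > fs/2 = 16 kHz, folds to fs − 28.5 kHz = 3.5 kHz.
Distinct values: {2 kHz, 3.5 kHz, 10 kHz, 15 kHz}.

2 kHz, 3.5 kHz, 10 kHz, 15 kHz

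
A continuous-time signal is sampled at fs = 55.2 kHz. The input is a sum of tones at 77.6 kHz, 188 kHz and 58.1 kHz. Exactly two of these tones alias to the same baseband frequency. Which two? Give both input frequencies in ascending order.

77.6 kHz, 188 kHz

fs/2 = 27.6 kHz.
77.6 kHz mod fs = 22.4 kHz.
22.4 kHz ≤ fs/2 = 27.6 kHz, appears at 22.4 kHz.
188 kHz mod fs = 22.4 kHz.
22.4 kHz ≤ fs/2 = 27.6 kHz, appears at 22.4 kHz.
58.1 kHz mod fs = 2.9 kHz.
2.9 kHz ≤ fs/2 = 27.6 kHz, appears at 2.9 kHz.
77.6 kHz and 188 kHz both map to 22.4 kHz.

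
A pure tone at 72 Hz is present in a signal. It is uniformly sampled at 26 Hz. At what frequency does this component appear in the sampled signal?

6 Hz

72 Hz mod fs = 20 Hz.
20 Hz > fs/2 = 13 Hz, folds to fs − 20 Hz = 6 Hz.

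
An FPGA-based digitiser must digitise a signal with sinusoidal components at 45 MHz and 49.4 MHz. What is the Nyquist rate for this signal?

Highest-frequency component: 49.4 MHz.
Nyquist rate = 2 × 49.4 MHz = 98.8 MHz.

98.8 MHz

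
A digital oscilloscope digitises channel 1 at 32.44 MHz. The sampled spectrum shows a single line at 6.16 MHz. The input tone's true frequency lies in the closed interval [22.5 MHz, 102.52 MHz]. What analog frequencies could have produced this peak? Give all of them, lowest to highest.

26.28 MHz, 38.6 MHz, 58.72 MHz, 71.04 MHz, 91.16 MHz

Frequencies that alias to 6.16 MHz are k·fs ± 6.16 MHz for integer k ≥ 0.
k=0: 6.16 MHz.
k=1: 26.28 MHz, 38.6 MHz.
k=2: 58.72 MHz, 71.04 MHz.
k=3: 91.16 MHz, 103.48 MHz.
k=4: 123.6 MHz, 135.92 MHz.
Within [22.5 MHz, 102.52 MHz]: 26.28 MHz, 38.6 MHz, 58.72 MHz, 71.04 MHz, 91.16 MHz.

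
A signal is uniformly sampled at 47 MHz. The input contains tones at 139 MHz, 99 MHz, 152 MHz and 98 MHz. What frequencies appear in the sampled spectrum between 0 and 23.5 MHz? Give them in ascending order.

2 MHz, 4 MHz, 5 MHz, 11 MHz

fs/2 = 23.5 MHz.
139 MHz mod fs = 45 MHz.
45 MHz > fs/2 = 23.5 MHz, folds to fs − 45 MHz = 2 MHz.
99 MHz mod fs = 5 MHz.
5 MHz ≤ fs/2 = 23.5 MHz, appears at 5 MHz.
152 MHz mod fs = 11 MHz.
11 MHz ≤ fs/2 = 23.5 MHz, appears at 11 MHz.
98 MHz mod fs = 4 MHz.
4 MHz ≤ fs/2 = 23.5 MHz, appears at 4 MHz.
Distinct values: {2 MHz, 4 MHz, 5 MHz, 11 MHz}.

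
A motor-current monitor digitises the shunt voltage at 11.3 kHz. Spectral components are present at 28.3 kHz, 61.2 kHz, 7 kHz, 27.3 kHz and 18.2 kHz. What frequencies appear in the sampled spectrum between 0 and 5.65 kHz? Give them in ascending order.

4.3 kHz, 4.4 kHz, 4.7 kHz, 5.6 kHz

fs/2 = 5.65 kHz.
28.3 kHz mod fs = 5.7 kHz.
5.7 kHz > fs/2 = 5.65 kHz, folds to fs − 5.7 kHz = 5.6 kHz.
61.2 kHz mod fs = 4.7 kHz.
4.7 kHz ≤ fs/2 = 5.65 kHz, appears at 4.7 kHz.
7 kHz > fs/2 = 5.65 kHz, folds to fs − 7 kHz = 4.3 kHz.
27.3 kHz mod fs = 4.7 kHz.
4.7 kHz ≤ fs/2 = 5.65 kHz, appears at 4.7 kHz.
18.2 kHz mod fs = 6.9 kHz.
6.9 kHz > fs/2 = 5.65 kHz, folds to fs − 6.9 kHz = 4.4 kHz.
Distinct values: {4.3 kHz, 4.4 kHz, 4.7 kHz, 5.6 kHz}.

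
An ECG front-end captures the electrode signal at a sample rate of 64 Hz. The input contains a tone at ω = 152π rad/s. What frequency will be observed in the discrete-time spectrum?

ω = 152π rad/s → f = ω/(2π) = 76 Hz.
76 Hz mod fs = 12 Hz.
12 Hz ≤ fs/2 = 32 Hz, appears at 12 Hz.

12 Hz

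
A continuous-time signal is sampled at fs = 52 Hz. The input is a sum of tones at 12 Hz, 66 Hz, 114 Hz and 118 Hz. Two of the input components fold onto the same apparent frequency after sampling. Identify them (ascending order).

66 Hz, 118 Hz

fs/2 = 26 Hz.
12 Hz ≤ fs/2 = 26 Hz, passes unchanged.
66 Hz mod fs = 14 Hz.
14 Hz ≤ fs/2 = 26 Hz, appears at 14 Hz.
114 Hz mod fs = 10 Hz.
10 Hz ≤ fs/2 = 26 Hz, appears at 10 Hz.
118 Hz mod fs = 14 Hz.
14 Hz ≤ fs/2 = 26 Hz, appears at 14 Hz.
66 Hz and 118 Hz both map to 14 Hz.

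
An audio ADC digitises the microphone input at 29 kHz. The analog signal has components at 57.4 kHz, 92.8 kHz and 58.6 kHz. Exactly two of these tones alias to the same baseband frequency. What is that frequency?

fs/2 = 14.5 kHz.
57.4 kHz mod fs = 28.4 kHz.
28.4 kHz > fs/2 = 14.5 kHz, folds to fs − 28.4 kHz = 0.6 kHz.
92.8 kHz mod fs = 5.8 kHz.
5.8 kHz ≤ fs/2 = 14.5 kHz, appears at 5.8 kHz.
58.6 kHz mod fs = 0.6 kHz.
0.6 kHz ≤ fs/2 = 14.5 kHz, appears at 0.6 kHz.
57.4 kHz and 58.6 kHz both map to 0.6 kHz.

0.6 kHz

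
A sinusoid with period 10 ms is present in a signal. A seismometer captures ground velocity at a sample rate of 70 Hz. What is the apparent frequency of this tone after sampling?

T = 10 ms → f = 1/T = 100 Hz.
100 Hz mod fs = 30 Hz.
30 Hz ≤ fs/2 = 35 Hz, appears at 30 Hz.

30 Hz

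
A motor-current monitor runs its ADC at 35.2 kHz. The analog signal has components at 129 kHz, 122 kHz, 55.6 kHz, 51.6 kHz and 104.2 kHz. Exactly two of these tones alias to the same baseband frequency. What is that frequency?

16.4 kHz

fs/2 = 17.6 kHz.
129 kHz mod fs = 23.4 kHz.
23.4 kHz > fs/2 = 17.6 kHz, folds to fs − 23.4 kHz = 11.8 kHz.
122 kHz mod fs = 16.4 kHz.
16.4 kHz ≤ fs/2 = 17.6 kHz, appears at 16.4 kHz.
55.6 kHz mod fs = 20.4 kHz.
20.4 kHz > fs/2 = 17.6 kHz, folds to fs − 20.4 kHz = 14.8 kHz.
51.6 kHz mod fs = 16.4 kHz.
16.4 kHz ≤ fs/2 = 17.6 kHz, appears at 16.4 kHz.
104.2 kHz mod fs = 33.8 kHz.
33.8 kHz > fs/2 = 17.6 kHz, folds to fs − 33.8 kHz = 1.4 kHz.
51.6 kHz and 122 kHz both map to 16.4 kHz.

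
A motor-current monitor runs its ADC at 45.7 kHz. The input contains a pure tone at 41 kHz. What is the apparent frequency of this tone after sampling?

4.7 kHz

41 kHz > fs/2 = 22.85 kHz, folds to fs − 41 kHz = 4.7 kHz.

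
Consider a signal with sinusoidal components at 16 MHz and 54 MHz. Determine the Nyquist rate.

108 MHz

Highest-frequency component: 54 MHz.
Nyquist rate = 2 × 54 MHz = 108 MHz.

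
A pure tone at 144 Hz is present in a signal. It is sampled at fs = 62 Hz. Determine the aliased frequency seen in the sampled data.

20 Hz

144 Hz mod fs = 20 Hz.
20 Hz ≤ fs/2 = 31 Hz, appears at 20 Hz.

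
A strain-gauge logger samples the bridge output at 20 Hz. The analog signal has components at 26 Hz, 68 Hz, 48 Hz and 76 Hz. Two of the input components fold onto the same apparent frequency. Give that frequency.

8 Hz

fs/2 = 10 Hz.
26 Hz mod fs = 6 Hz.
6 Hz ≤ fs/2 = 10 Hz, appears at 6 Hz.
68 Hz mod fs = 8 Hz.
8 Hz ≤ fs/2 = 10 Hz, appears at 8 Hz.
48 Hz mod fs = 8 Hz.
8 Hz ≤ fs/2 = 10 Hz, appears at 8 Hz.
76 Hz mod fs = 16 Hz.
16 Hz > fs/2 = 10 Hz, folds to fs − 16 Hz = 4 Hz.
48 Hz and 68 Hz both map to 8 Hz.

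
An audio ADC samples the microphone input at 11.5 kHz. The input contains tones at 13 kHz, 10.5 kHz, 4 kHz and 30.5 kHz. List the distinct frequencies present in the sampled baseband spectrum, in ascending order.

1 kHz, 1.5 kHz, 4 kHz

fs/2 = 5.75 kHz.
13 kHz mod fs = 1.5 kHz.
1.5 kHz ≤ fs/2 = 5.75 kHz, appears at 1.5 kHz.
10.5 kHz > fs/2 = 5.75 kHz, folds to fs − 10.5 kHz = 1 kHz.
4 kHz ≤ fs/2 = 5.75 kHz, passes unchanged.
30.5 kHz mod fs = 7.5 kHz.
7.5 kHz > fs/2 = 5.75 kHz, folds to fs − 7.5 kHz = 4 kHz.
Distinct values: {1 kHz, 1.5 kHz, 4 kHz}.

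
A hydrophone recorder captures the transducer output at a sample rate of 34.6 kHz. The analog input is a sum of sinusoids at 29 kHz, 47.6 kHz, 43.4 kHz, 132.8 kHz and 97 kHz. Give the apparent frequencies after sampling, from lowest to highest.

fs/2 = 17.3 kHz.
29 kHz > fs/2 = 17.3 kHz, folds to fs − 29 kHz = 5.6 kHz.
47.6 kHz mod fs = 13 kHz.
13 kHz ≤ fs/2 = 17.3 kHz, appears at 13 kHz.
43.4 kHz mod fs = 8.8 kHz.
8.8 kHz ≤ fs/2 = 17.3 kHz, appears at 8.8 kHz.
132.8 kHz mod fs = 29 kHz.
29 kHz > fs/2 = 17.3 kHz, folds to fs − 29 kHz = 5.6 kHz.
97 kHz mod fs = 27.8 kHz.
27.8 kHz > fs/2 = 17.3 kHz, folds to fs − 27.8 kHz = 6.8 kHz.
Distinct values: {5.6 kHz, 6.8 kHz, 8.8 kHz, 13 kHz}.

5.6 kHz, 6.8 kHz, 8.8 kHz, 13 kHz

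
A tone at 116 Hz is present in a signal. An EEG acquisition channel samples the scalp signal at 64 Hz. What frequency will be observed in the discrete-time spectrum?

12 Hz

116 Hz mod fs = 52 Hz.
52 Hz > fs/2 = 32 Hz, folds to fs − 52 Hz = 12 Hz.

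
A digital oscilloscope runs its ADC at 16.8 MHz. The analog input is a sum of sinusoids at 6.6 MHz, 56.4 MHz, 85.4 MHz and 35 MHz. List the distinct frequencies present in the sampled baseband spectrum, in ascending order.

1.4 MHz, 6 MHz, 6.6 MHz

fs/2 = 8.4 MHz.
6.6 MHz ≤ fs/2 = 8.4 MHz, passes unchanged.
56.4 MHz mod fs = 6 MHz.
6 MHz ≤ fs/2 = 8.4 MHz, appears at 6 MHz.
85.4 MHz mod fs = 1.4 MHz.
1.4 MHz ≤ fs/2 = 8.4 MHz, appears at 1.4 MHz.
35 MHz mod fs = 1.4 MHz.
1.4 MHz ≤ fs/2 = 8.4 MHz, appears at 1.4 MHz.
Distinct values: {1.4 MHz, 6 MHz, 6.6 MHz}.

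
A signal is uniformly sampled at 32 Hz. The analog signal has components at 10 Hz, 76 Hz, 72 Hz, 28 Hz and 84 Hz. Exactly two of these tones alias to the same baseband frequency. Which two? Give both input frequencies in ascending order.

fs/2 = 16 Hz.
10 Hz ≤ fs/2 = 16 Hz, passes unchanged.
76 Hz mod fs = 12 Hz.
12 Hz ≤ fs/2 = 16 Hz, appears at 12 Hz.
72 Hz mod fs = 8 Hz.
8 Hz ≤ fs/2 = 16 Hz, appears at 8 Hz.
28 Hz > fs/2 = 16 Hz, folds to fs − 28 Hz = 4 Hz.
84 Hz mod fs = 20 Hz.
20 Hz > fs/2 = 16 Hz, folds to fs − 20 Hz = 12 Hz.
76 Hz and 84 Hz both map to 12 Hz.

76 Hz, 84 Hz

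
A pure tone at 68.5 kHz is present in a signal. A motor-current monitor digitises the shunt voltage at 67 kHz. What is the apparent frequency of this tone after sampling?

1.5 kHz

68.5 kHz mod fs = 1.5 kHz.
1.5 kHz ≤ fs/2 = 33.5 kHz, appears at 1.5 kHz.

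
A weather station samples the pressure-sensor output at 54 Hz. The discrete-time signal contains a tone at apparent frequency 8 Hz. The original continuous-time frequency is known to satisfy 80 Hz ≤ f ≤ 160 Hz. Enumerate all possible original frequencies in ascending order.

Frequencies that alias to 8 Hz are k·fs ± 8 Hz for integer k ≥ 0.
k=0: 8 Hz.
k=1: 46 Hz, 62 Hz.
k=2: 100 Hz, 116 Hz.
k=3: 154 Hz, 170 Hz.
k=4: 208 Hz, 224 Hz.
Within [80 Hz, 160 Hz]: 100 Hz, 116 Hz, 154 Hz.

100 Hz, 116 Hz, 154 Hz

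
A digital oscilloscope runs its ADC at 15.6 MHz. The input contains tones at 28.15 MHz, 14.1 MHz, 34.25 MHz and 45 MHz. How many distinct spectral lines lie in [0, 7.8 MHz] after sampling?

fs/2 = 7.8 MHz.
28.15 MHz mod fs = 12.55 MHz.
12.55 MHz > fs/2 = 7.8 MHz, folds to fs − 12.55 MHz = 3.05 MHz.
14.1 MHz > fs/2 = 7.8 MHz, folds to fs − 14.1 MHz = 1.5 MHz.
34.25 MHz mod fs = 3.05 MHz.
3.05 MHz ≤ fs/2 = 7.8 MHz, appears at 3.05 MHz.
45 MHz mod fs = 13.8 MHz.
13.8 MHz > fs/2 = 7.8 MHz, folds to fs − 13.8 MHz = 1.8 MHz.
Distinct values: {1.5 MHz, 1.8 MHz, 3.05 MHz} → 3.

3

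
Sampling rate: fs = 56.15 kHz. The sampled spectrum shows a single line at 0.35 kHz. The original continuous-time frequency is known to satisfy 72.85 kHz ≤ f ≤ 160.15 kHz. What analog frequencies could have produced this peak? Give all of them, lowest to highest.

111.95 kHz, 112.65 kHz

Frequencies that alias to 0.35 kHz are k·fs ± 0.35 kHz for integer k ≥ 0.
k=0: 0.35 kHz.
k=1: 55.8 kHz, 56.5 kHz.
k=2: 111.95 kHz, 112.65 kHz.
k=3: 168.1 kHz, 168.8 kHz.
Within [72.85 kHz, 160.15 kHz]: 111.95 kHz, 112.65 kHz.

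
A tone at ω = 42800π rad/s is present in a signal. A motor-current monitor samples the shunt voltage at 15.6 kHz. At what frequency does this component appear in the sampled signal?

5.8 kHz

ω = 42800π rad/s → f = ω/(2π) = 21400 Hz = 21.4 kHz.
21.4 kHz mod fs = 5.8 kHz.
5.8 kHz ≤ fs/2 = 7.8 kHz, appears at 5.8 kHz.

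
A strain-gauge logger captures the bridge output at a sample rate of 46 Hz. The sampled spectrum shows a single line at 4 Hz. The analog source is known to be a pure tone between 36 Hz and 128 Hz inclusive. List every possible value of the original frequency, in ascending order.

Frequencies that alias to 4 Hz are k·fs ± 4 Hz for integer k ≥ 0.
k=0: 4 Hz.
k=1: 42 Hz, 50 Hz.
k=2: 88 Hz, 96 Hz.
k=3: 134 Hz, 142 Hz.
Within [36 Hz, 128 Hz]: 42 Hz, 50 Hz, 88 Hz, 96 Hz.

42 Hz, 50 Hz, 88 Hz, 96 Hz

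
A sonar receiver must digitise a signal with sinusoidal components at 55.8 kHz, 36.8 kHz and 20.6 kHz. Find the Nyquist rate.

Highest-frequency component: 55.8 kHz.
Nyquist rate = 2 × 55.8 kHz = 111.6 kHz.

111.6 kHz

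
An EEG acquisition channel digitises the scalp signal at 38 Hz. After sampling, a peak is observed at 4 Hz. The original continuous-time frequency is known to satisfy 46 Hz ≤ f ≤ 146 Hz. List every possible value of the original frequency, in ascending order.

72 Hz, 80 Hz, 110 Hz, 118 Hz

Frequencies that alias to 4 Hz are k·fs ± 4 Hz for integer k ≥ 0.
k=0: 4 Hz.
k=1: 34 Hz, 42 Hz.
k=2: 72 Hz, 80 Hz.
k=3: 110 Hz, 118 Hz.
k=4: 148 Hz, 156 Hz.
Within [46 Hz, 146 Hz]: 72 Hz, 80 Hz, 110 Hz, 118 Hz.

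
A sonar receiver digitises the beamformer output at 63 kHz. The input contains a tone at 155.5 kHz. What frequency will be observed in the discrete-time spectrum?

155.5 kHz mod fs = 29.5 kHz.
29.5 kHz ≤ fs/2 = 31.5 kHz, appears at 29.5 kHz.

29.5 kHz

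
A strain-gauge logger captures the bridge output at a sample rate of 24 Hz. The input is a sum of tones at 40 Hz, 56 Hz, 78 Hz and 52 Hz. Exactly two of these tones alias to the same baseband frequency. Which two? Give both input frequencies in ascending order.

fs/2 = 12 Hz.
40 Hz mod fs = 16 Hz.
16 Hz > fs/2 = 12 Hz, folds to fs − 16 Hz = 8 Hz.
56 Hz mod fs = 8 Hz.
8 Hz ≤ fs/2 = 12 Hz, appears at 8 Hz.
78 Hz mod fs = 6 Hz.
6 Hz ≤ fs/2 = 12 Hz, appears at 6 Hz.
52 Hz mod fs = 4 Hz.
4 Hz ≤ fs/2 = 12 Hz, appears at 4 Hz.
40 Hz and 56 Hz both map to 8 Hz.

40 Hz, 56 Hz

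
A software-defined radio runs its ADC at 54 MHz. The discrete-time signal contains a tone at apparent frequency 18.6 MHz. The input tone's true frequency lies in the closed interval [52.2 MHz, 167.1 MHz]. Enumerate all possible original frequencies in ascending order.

72.6 MHz, 89.4 MHz, 126.6 MHz, 143.4 MHz

Frequencies that alias to 18.6 MHz are k·fs ± 18.6 MHz for integer k ≥ 0.
k=0: 18.6 MHz.
k=1: 35.4 MHz, 72.6 MHz.
k=2: 89.4 MHz, 126.6 MHz.
k=3: 143.4 MHz, 180.6 MHz.
k=4: 197.4 MHz, 234.6 MHz.
Within [52.2 MHz, 167.1 MHz]: 72.6 MHz, 89.4 MHz, 126.6 MHz, 143.4 MHz.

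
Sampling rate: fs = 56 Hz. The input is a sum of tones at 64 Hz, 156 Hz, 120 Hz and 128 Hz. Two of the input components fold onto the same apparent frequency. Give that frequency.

fs/2 = 28 Hz.
64 Hz mod fs = 8 Hz.
8 Hz ≤ fs/2 = 28 Hz, appears at 8 Hz.
156 Hz mod fs = 44 Hz.
44 Hz > fs/2 = 28 Hz, folds to fs − 44 Hz = 12 Hz.
120 Hz mod fs = 8 Hz.
8 Hz ≤ fs/2 = 28 Hz, appears at 8 Hz.
128 Hz mod fs = 16 Hz.
16 Hz ≤ fs/2 = 28 Hz, appears at 16 Hz.
64 Hz and 120 Hz both map to 8 Hz.

8 Hz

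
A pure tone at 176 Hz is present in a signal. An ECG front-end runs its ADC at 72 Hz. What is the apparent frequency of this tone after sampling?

32 Hz

176 Hz mod fs = 32 Hz.
32 Hz ≤ fs/2 = 36 Hz, appears at 32 Hz.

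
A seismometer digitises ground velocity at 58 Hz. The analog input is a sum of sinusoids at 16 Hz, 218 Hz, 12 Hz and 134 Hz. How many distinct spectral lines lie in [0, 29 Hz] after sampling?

4

fs/2 = 29 Hz.
16 Hz ≤ fs/2 = 29 Hz, passes unchanged.
218 Hz mod fs = 44 Hz.
44 Hz > fs/2 = 29 Hz, folds to fs − 44 Hz = 14 Hz.
12 Hz ≤ fs/2 = 29 Hz, passes unchanged.
134 Hz mod fs = 18 Hz.
18 Hz ≤ fs/2 = 29 Hz, appears at 18 Hz.
Distinct values: {12 Hz, 14 Hz, 16 Hz, 18 Hz} → 4.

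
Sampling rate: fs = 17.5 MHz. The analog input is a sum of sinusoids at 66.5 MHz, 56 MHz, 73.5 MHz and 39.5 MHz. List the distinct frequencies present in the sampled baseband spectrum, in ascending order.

fs/2 = 8.75 MHz.
66.5 MHz mod fs = 14 MHz.
14 MHz > fs/2 = 8.75 MHz, folds to fs − 14 MHz = 3.5 MHz.
56 MHz mod fs = 3.5 MHz.
3.5 MHz ≤ fs/2 = 8.75 MHz, appears at 3.5 MHz.
73.5 MHz mod fs = 3.5 MHz.
3.5 MHz ≤ fs/2 = 8.75 MHz, appears at 3.5 MHz.
39.5 MHz mod fs = 4.5 MHz.
4.5 MHz ≤ fs/2 = 8.75 MHz, appears at 4.5 MHz.
Distinct values: {3.5 MHz, 4.5 MHz}.

3.5 MHz, 4.5 MHz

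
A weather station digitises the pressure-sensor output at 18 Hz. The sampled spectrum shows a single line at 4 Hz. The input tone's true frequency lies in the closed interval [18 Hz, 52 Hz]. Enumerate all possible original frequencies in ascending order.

Frequencies that alias to 4 Hz are k·fs ± 4 Hz for integer k ≥ 0.
k=0: 4 Hz.
k=1: 14 Hz, 22 Hz.
k=2: 32 Hz, 40 Hz.
k=3: 50 Hz, 58 Hz.
k=4: 68 Hz, 76 Hz.
Within [18 Hz, 52 Hz]: 22 Hz, 32 Hz, 40 Hz, 50 Hz.

22 Hz, 32 Hz, 40 Hz, 50 Hz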